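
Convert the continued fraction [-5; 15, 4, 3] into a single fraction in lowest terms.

a_0 = -5: -5/1
a_1 = 15: -74/15
a_2 = 4: -301/61
a_3 = 3: -977/198

-977/198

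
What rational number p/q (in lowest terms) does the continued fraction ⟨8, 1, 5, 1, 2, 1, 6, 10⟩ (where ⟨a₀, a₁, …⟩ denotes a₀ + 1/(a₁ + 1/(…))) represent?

16349/1847

a_0 = 8: 8/1
a_1 = 1: 9/1
a_2 = 5: 53/6
a_3 = 1: 62/7
a_4 = 2: 177/20
a_5 = 1: 239/27
a_6 = 6: 1611/182
a_7 = 10: 16349/1847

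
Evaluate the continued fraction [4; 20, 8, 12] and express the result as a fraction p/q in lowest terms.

a_0 = 4: 4/1
a_1 = 20: 81/20
a_2 = 8: 652/161
a_3 = 12: 7905/1952

7905/1952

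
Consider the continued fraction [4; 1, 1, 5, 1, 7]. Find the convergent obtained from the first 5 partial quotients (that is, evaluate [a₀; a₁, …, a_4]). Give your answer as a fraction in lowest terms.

Use the convergent recurrence hₖ = aₖ·hₖ₋₁ + hₖ₋₂ (and likewise for the denominators kₖ):
a_0 = 4: 4/1
a_1 = 1: 5/1
a_2 = 1: 9/2
a_3 = 5: 50/11
a_4 = 1: 59/13

59/13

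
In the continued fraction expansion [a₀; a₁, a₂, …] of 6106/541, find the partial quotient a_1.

Repeatedly divide and take the remainder:
6106 ÷ 541 → quotient 11, remainder 155
541 ÷ 155 → quotient 3, remainder 76

3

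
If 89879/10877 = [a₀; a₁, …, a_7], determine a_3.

3

⌊89879/10877⌋ = 8, remainder 2863
⌊10877/2863⌋ = 3, remainder 2288
⌊2863/2288⌋ = 1, remainder 575
⌊2288/575⌋ = 3, remainder 563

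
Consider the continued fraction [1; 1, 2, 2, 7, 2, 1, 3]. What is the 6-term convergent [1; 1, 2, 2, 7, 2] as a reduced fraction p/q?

190/111

a_0 = 1: 1/1
a_1 = 1: 2/1
a_2 = 2: 5/3
a_3 = 2: 12/7
a_4 = 7: 89/52
a_5 = 2: 190/111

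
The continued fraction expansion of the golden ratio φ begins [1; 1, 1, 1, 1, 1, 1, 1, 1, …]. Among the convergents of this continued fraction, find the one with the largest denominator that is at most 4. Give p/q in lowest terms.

a_0 = 1: 1/1  (≤ bound)
a_1 = 1: 2/1  (≤ bound)
a_2 = 1: 3/2  (≤ bound)
a_3 = 1: 5/3  (≤ bound)
a_4 = 1: 8/5  (> 4, stop)

5/3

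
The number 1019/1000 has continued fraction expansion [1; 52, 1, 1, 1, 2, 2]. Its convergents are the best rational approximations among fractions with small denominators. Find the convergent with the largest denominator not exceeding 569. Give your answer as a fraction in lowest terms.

List convergents until the denominator exceeds the bound:
a_0 = 1: 1/1  (≤ bound)
a_1 = 52: 53/52  (≤ bound)
a_2 = 1: 54/53  (≤ bound)
a_3 = 1: 107/105  (≤ bound)
a_4 = 1: 161/158  (≤ bound)
a_5 = 2: 429/421  (≤ bound)
a_6 = 2: 1019/1000  (> 569, stop)

429/421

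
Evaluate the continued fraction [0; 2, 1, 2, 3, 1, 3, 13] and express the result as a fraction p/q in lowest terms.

650/1751

Use the convergent recurrence hₖ = aₖ·hₖ₋₁ + hₖ₋₂ (and likewise for the denominators kₖ):
a_0 = 0: 0/1
a_1 = 2: 1/2
a_2 = 1: 1/3
a_3 = 2: 3/8
a_4 = 3: 10/27
a_5 = 1: 13/35
a_6 = 3: 49/132
a_7 = 13: 650/1751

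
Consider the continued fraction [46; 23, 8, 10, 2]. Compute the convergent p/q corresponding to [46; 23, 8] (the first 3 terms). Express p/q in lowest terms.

8518/185

Start with 8.
23 + 1/(8/1) = 23 + 1/8 = 185/8
46 + 1/(185/8) = 46 + 8/185 = 8518/185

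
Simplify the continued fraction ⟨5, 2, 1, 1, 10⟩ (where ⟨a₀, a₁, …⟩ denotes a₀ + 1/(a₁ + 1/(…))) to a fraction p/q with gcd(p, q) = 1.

Start with 10.
1 + 1/(10/1) = 1 + 1/10 = 11/10
1 + 1/(11/10) = 1 + 10/11 = 21/11
2 + 1/(21/11) = 2 + 11/21 = 53/21
5 + 1/(53/21) = 5 + 21/53 = 286/53

286/53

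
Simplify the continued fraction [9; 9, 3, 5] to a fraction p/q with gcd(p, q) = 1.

1357/149

Use the convergent recurrence hₖ = aₖ·hₖ₋₁ + hₖ₋₂ (and likewise for the denominators kₖ):
a_0 = 9: 9/1
a_1 = 9: 82/9
a_2 = 3: 255/28
a_3 = 5: 1357/149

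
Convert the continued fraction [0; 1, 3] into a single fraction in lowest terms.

3/4

Start with 3.
1 + 1/(3/1) = 1 + 1/3 = 4/3
0 + 1/(4/3) = 0 + 3/4 = 3/4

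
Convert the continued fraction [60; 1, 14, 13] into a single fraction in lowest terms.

11943/196

a_0 = 60: 60/1
a_1 = 1: 61/1
a_2 = 14: 914/15
a_3 = 13: 11943/196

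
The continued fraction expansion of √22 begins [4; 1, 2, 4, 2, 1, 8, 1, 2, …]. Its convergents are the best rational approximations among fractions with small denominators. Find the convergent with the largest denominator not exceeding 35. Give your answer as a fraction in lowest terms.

136/29

a_0 = 4: 4/1  (≤ bound)
a_1 = 1: 5/1  (≤ bound)
a_2 = 2: 14/3  (≤ bound)
a_3 = 4: 61/13  (≤ bound)
a_4 = 2: 136/29  (≤ bound)
a_5 = 1: 197/42  (> 35, stop)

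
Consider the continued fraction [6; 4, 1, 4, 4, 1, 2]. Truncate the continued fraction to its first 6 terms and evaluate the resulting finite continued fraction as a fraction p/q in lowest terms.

a_0 = 6: 6/1
a_1 = 4: 25/4
a_2 = 1: 31/5
a_3 = 4: 149/24
a_4 = 4: 627/101
a_5 = 1: 776/125

776/125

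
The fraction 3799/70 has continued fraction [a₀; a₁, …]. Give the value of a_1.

3

Apply division with remainder until the remainder is 0:
3799 = 54·70 + 19, so a_0 = 54
70 = 3·19 + 13, so a_1 = 3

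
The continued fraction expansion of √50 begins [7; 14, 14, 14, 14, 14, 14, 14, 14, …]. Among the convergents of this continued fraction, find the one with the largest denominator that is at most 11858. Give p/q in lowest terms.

19601/2772

a_0 = 7: 7/1  (≤ bound)
a_1 = 14: 99/14  (≤ bound)
a_2 = 14: 1393/197  (≤ bound)
a_3 = 14: 19601/2772  (≤ bound)
a_4 = 14: 275807/39005  (> 11858, stop)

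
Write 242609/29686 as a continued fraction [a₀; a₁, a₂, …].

242609 ÷ 29686 → quotient 8, remainder 5121
29686 ÷ 5121 → quotient 5, remainder 4081
5121 ÷ 4081 → quotient 1, remainder 1040
4081 ÷ 1040 → quotient 3, remainder 961
1040 ÷ 961 → quotient 1, remainder 79
961 ÷ 79 → quotient 12, remainder 13
79 ÷ 13 → quotient 6, remainder 1
13 ÷ 1 → quotient 13, remainder 0

[8; 5, 1, 3, 1, 12, 6, 13]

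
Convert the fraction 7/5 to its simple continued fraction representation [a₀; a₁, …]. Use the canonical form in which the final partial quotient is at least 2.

[1; 2, 2]

7 ÷ 5 → quotient 1, remainder 2
5 ÷ 2 → quotient 2, remainder 1
2 ÷ 1 → quotient 2, remainder 0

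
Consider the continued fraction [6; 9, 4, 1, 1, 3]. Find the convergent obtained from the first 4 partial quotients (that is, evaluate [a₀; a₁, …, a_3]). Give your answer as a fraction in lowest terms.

a_0 = 6: 6/1
a_1 = 9: 55/9
a_2 = 4: 226/37
a_3 = 1: 281/46

281/46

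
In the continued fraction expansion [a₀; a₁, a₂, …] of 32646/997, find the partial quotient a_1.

1

32646 = 32·997 + 742, so a_0 = 32
997 = 1·742 + 255, so a_1 = 1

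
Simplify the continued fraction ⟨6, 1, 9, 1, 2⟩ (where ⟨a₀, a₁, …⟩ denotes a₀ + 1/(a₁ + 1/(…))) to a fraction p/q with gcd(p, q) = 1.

Use the convergent recurrence hₖ = aₖ·hₖ₋₁ + hₖ₋₂ (and likewise for the denominators kₖ):
a_0 = 6: 6/1
a_1 = 1: 7/1
a_2 = 9: 69/10
a_3 = 1: 76/11
a_4 = 2: 221/32

221/32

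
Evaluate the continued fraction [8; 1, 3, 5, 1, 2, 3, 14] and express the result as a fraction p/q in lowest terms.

29812/3403

Work from the innermost term outward:
Start with 14.
3 + 1/(14/1) = 3 + 1/14 = 43/14
2 + 1/(43/14) = 2 + 14/43 = 100/43
1 + 1/(100/43) = 1 + 43/100 = 143/100
5 + 1/(143/100) = 5 + 100/143 = 815/143
3 + 1/(815/143) = 3 + 143/815 = 2588/815
1 + 1/(2588/815) = 1 + 815/2588 = 3403/2588
8 + 1/(3403/2588) = 8 + 2588/3403 = 29812/3403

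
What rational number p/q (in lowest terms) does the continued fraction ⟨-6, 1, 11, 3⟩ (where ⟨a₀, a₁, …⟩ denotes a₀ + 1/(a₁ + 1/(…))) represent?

-188/37

a_0 = -6: -6/1
a_1 = 1: -5/1
a_2 = 11: -61/12
a_3 = 3: -188/37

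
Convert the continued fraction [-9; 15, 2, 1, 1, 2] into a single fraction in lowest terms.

a_0 = -9: -9/1
a_1 = 15: -134/15
a_2 = 2: -277/31
a_3 = 1: -411/46
a_4 = 1: -688/77
a_5 = 2: -1787/200

-1787/200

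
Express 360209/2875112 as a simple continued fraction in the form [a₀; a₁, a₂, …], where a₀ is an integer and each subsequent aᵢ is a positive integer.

360209 ÷ 2875112 → quotient 0, remainder 360209
2875112 ÷ 360209 → quotient 7, remainder 353649
360209 ÷ 353649 → quotient 1, remainder 6560
353649 ÷ 6560 → quotient 53, remainder 5969
6560 ÷ 5969 → quotient 1, remainder 591
5969 ÷ 591 → quotient 10, remainder 59
591 ÷ 59 → quotient 10, remainder 1
59 ÷ 1 → quotient 59, remainder 0

[0; 7, 1, 53, 1, 10, 10, 59]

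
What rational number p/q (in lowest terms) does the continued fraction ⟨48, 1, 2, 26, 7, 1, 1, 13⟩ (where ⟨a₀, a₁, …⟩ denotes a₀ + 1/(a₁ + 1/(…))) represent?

a_0 = 48: 48/1
a_1 = 1: 49/1
a_2 = 2: 146/3
a_3 = 26: 3845/79
a_4 = 7: 27061/556
a_5 = 1: 30906/635
a_6 = 1: 57967/1191
a_7 = 13: 784477/16118

784477/16118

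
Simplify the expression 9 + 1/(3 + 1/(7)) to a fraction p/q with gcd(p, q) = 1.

205/22

Start with 7.
3 + 1/(7/1) = 3 + 1/7 = 22/7
9 + 1/(22/7) = 9 + 7/22 = 205/22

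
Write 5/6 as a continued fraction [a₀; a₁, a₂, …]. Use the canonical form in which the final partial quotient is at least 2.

[0; 1, 5]

5 = 0·6 + 5, so a_0 = 0
6 = 1·5 + 1, so a_1 = 1
5 = 5·1 + 0, so a_2 = 5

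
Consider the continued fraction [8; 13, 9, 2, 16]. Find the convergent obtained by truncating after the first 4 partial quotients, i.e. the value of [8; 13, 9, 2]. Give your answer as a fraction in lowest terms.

2011/249

a_0 = 8: 8/1
a_1 = 13: 105/13
a_2 = 9: 953/118
a_3 = 2: 2011/249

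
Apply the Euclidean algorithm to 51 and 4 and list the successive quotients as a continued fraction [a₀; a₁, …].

51 = 12·4 + 3, so a_0 = 12
4 = 1·3 + 1, so a_1 = 1
3 = 3·1 + 0, so a_2 = 3

[12; 1, 3]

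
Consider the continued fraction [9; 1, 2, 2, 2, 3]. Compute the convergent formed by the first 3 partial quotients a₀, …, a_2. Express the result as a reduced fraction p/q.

Work from the innermost term outward:
Start with 2.
1 + 1/(2/1) = 1 + 1/2 = 3/2
9 + 1/(3/2) = 9 + 2/3 = 29/3

29/3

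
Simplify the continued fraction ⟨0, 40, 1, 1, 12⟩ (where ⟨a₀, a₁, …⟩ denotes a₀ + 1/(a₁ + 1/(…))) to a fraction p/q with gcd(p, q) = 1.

Work from the innermost term outward:
Start with 12.
1 + 1/(12/1) = 1 + 1/12 = 13/12
1 + 1/(13/12) = 1 + 12/13 = 25/13
40 + 1/(25/13) = 40 + 13/25 = 1013/25
0 + 1/(1013/25) = 0 + 25/1013 = 25/1013

25/1013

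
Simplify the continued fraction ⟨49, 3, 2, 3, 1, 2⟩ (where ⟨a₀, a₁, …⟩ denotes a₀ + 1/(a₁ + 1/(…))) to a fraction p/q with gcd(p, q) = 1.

4239/86

Start with 2.
1 + 1/(2/1) = 1 + 1/2 = 3/2
3 + 1/(3/2) = 3 + 2/3 = 11/3
2 + 1/(11/3) = 2 + 3/11 = 25/11
3 + 1/(25/11) = 3 + 11/25 = 86/25
49 + 1/(86/25) = 49 + 25/86 = 4239/86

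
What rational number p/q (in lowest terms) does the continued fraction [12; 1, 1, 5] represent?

Starting at the tail and folding back:
Start with 5.
1 + 1/(5/1) = 1 + 1/5 = 6/5
1 + 1/(6/5) = 1 + 5/6 = 11/6
12 + 1/(11/6) = 12 + 6/11 = 138/11

138/11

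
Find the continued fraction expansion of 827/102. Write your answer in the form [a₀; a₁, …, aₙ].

827 = 8·102 + 11, so a_0 = 8
102 = 9·11 + 3, so a_1 = 9
11 = 3·3 + 2, so a_2 = 3
3 = 1·2 + 1, so a_3 = 1
2 = 2·1 + 0, so a_4 = 2

[8; 9, 3, 1, 2]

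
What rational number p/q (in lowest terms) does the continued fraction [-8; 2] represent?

-15/2

a_0 = -8: -8/1
a_1 = 2: -15/2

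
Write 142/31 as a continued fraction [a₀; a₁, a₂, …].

[4; 1, 1, 2, 1, 1, 2]

⌊142/31⌋ = 4, remainder 18
⌊31/18⌋ = 1, remainder 13
⌊18/13⌋ = 1, remainder 5
⌊13/5⌋ = 2, remainder 3
⌊5/3⌋ = 1, remainder 2
⌊3/2⌋ = 1, remainder 1
⌊2/1⌋ = 2, remainder 0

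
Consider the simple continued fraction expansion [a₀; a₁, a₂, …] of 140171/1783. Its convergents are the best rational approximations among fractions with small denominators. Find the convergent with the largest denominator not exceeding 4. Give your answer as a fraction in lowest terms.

236/3

a_0 = 78: 78/1  (≤ bound)
a_1 = 1: 79/1  (≤ bound)
a_2 = 1: 157/2  (≤ bound)
a_3 = 1: 236/3  (≤ bound)
a_4 = 1: 393/5  (> 4, stop)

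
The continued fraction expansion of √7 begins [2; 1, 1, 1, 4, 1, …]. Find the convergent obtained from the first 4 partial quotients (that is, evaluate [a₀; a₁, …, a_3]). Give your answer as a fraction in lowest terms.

Work from the innermost term outward:
Start with 1.
1 + 1/(1/1) = 1 + 1/1 = 2/1
1 + 1/(2/1) = 1 + 1/2 = 3/2
2 + 1/(3/2) = 2 + 2/3 = 8/3

8/3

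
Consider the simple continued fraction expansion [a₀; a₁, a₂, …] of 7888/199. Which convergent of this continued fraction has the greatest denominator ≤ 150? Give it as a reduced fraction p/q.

1863/47

a_0 = 39: 39/1  (≤ bound)
a_1 = 1: 40/1  (≤ bound)
a_2 = 1: 79/2  (≤ bound)
a_3 = 1: 119/3  (≤ bound)
a_4 = 3: 436/11  (≤ bound)
a_5 = 4: 1863/47  (≤ bound)
a_6 = 4: 7888/199  (> 150, stop)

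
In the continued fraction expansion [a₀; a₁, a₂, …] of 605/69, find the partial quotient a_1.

1

605 = 8·69 + 53, so a_0 = 8
69 = 1·53 + 16, so a_1 = 1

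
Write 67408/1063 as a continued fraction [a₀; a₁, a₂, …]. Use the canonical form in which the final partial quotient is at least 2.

Repeatedly divide and take the remainder:
67408 ÷ 1063 → quotient 63, remainder 439
1063 ÷ 439 → quotient 2, remainder 185
439 ÷ 185 → quotient 2, remainder 69
185 ÷ 69 → quotient 2, remainder 47
69 ÷ 47 → quotient 1, remainder 22
47 ÷ 22 → quotient 2, remainder 3
22 ÷ 3 → quotient 7, remainder 1
3 ÷ 1 → quotient 3, remainder 0

[63; 2, 2, 2, 1, 2, 7, 3]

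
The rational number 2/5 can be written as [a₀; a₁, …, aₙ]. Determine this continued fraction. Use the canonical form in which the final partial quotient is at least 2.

[0; 2, 2]

2 ÷ 5 → quotient 0, remainder 2
5 ÷ 2 → quotient 2, remainder 1
2 ÷ 1 → quotient 2, remainder 0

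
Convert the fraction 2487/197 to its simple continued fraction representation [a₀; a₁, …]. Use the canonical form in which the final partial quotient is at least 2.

2487 = 12·197 + 123, so a_0 = 12
197 = 1·123 + 74, so a_1 = 1
123 = 1·74 + 49, so a_2 = 1
74 = 1·49 + 25, so a_3 = 1
49 = 1·25 + 24, so a_4 = 1
25 = 1·24 + 1, so a_5 = 1
24 = 24·1 + 0, so a_6 = 24

[12; 1, 1, 1, 1, 1, 24]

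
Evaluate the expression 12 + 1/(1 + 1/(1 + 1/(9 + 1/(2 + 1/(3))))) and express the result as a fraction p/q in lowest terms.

1741/139

Collapse the nested fraction from the inside out:
Start with 3.
2 + 1/(3/1) = 2 + 1/3 = 7/3
9 + 1/(7/3) = 9 + 3/7 = 66/7
1 + 1/(66/7) = 1 + 7/66 = 73/66
1 + 1/(73/66) = 1 + 66/73 = 139/73
12 + 1/(139/73) = 12 + 73/139 = 1741/139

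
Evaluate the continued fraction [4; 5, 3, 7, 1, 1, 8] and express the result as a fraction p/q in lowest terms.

Start with 8.
1 + 1/(8/1) = 1 + 1/8 = 9/8
1 + 1/(9/8) = 1 + 8/9 = 17/9
7 + 1/(17/9) = 7 + 9/17 = 128/17
3 + 1/(128/17) = 3 + 17/128 = 401/128
5 + 1/(401/128) = 5 + 128/401 = 2133/401
4 + 1/(2133/401) = 4 + 401/2133 = 8933/2133

8933/2133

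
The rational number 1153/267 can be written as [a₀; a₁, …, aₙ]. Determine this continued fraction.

[4; 3, 7, 12]

1153 = 4·267 + 85, so a_0 = 4
267 = 3·85 + 12, so a_1 = 3
85 = 7·12 + 1, so a_2 = 7
12 = 12·1 + 0, so a_3 = 12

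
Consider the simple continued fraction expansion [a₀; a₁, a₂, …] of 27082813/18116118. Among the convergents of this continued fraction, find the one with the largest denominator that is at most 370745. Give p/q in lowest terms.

a_0 = 1: 1/1  (≤ bound)
a_1 = 2: 3/2  (≤ bound)
a_2 = 49: 148/99  (≤ bound)
a_3 = 14: 2075/1388  (≤ bound)
a_4 = 32: 66548/44515  (≤ bound)
a_5 = 13: 867199/580083  (> 370745, stop)

66548/44515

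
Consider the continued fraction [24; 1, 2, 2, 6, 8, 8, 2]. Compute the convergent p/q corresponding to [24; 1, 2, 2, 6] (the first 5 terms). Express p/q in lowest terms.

Work from the innermost term outward:
Start with 6.
2 + 1/(6/1) = 2 + 1/6 = 13/6
2 + 1/(13/6) = 2 + 6/13 = 32/13
1 + 1/(32/13) = 1 + 13/32 = 45/32
24 + 1/(45/32) = 24 + 32/45 = 1112/45

1112/45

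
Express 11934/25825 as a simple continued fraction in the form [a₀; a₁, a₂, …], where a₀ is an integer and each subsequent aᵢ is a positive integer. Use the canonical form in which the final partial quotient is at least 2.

[0; 2, 6, 10, 5, 5, 3, 2]

Apply division with remainder until the remainder is 0:
11934 ÷ 25825 → quotient 0, remainder 11934
25825 ÷ 11934 → quotient 2, remainder 1957
11934 ÷ 1957 → quotient 6, remainder 192
1957 ÷ 192 → quotient 10, remainder 37
192 ÷ 37 → quotient 5, remainder 7
37 ÷ 7 → quotient 5, remainder 2
7 ÷ 2 → quotient 3, remainder 1
2 ÷ 1 → quotient 2, remainder 0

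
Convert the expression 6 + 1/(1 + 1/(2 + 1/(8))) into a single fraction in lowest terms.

a_0 = 6: 6/1
a_1 = 1: 7/1
a_2 = 2: 20/3
a_3 = 8: 167/25

167/25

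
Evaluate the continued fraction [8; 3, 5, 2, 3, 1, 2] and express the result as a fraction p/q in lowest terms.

a_0 = 8: 8/1
a_1 = 3: 25/3
a_2 = 5: 133/16
a_3 = 2: 291/35
a_4 = 3: 1006/121
a_5 = 1: 1297/156
a_6 = 2: 3600/433

3600/433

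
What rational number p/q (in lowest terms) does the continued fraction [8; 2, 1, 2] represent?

Start with 2.
1 + 1/(2/1) = 1 + 1/2 = 3/2
2 + 1/(3/2) = 2 + 2/3 = 8/3
8 + 1/(8/3) = 8 + 3/8 = 67/8

67/8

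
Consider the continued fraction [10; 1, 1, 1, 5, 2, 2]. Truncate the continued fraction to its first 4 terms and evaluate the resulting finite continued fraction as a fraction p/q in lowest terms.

Start with 1.
1 + 1/(1/1) = 1 + 1/1 = 2/1
1 + 1/(2/1) = 1 + 1/2 = 3/2
10 + 1/(3/2) = 10 + 2/3 = 32/3

32/3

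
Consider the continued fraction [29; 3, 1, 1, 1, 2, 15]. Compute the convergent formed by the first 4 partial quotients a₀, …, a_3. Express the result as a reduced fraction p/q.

205/7

a_0 = 29: 29/1
a_1 = 3: 88/3
a_2 = 1: 117/4
a_3 = 1: 205/7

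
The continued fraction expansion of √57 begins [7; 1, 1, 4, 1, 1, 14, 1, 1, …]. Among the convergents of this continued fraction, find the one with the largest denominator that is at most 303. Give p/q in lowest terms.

2197/291

List convergents until the denominator exceeds the bound:
a_0 = 7: 7/1  (≤ bound)
a_1 = 1: 8/1  (≤ bound)
a_2 = 1: 15/2  (≤ bound)
a_3 = 4: 68/9  (≤ bound)
a_4 = 1: 83/11  (≤ bound)
a_5 = 1: 151/20  (≤ bound)
a_6 = 14: 2197/291  (≤ bound)
a_7 = 1: 2348/311  (> 303, stop)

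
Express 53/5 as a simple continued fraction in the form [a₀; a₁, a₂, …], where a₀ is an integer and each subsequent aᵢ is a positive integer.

Repeatedly divide and take the remainder:
⌊53/5⌋ = 10, remainder 3
⌊5/3⌋ = 1, remainder 2
⌊3/2⌋ = 1, remainder 1
⌊2/1⌋ = 2, remainder 0

[10; 1, 1, 2]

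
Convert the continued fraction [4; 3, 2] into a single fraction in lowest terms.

Work from the innermost term outward:
Start with 2.
3 + 1/(2/1) = 3 + 1/2 = 7/2
4 + 1/(7/2) = 4 + 2/7 = 30/7

30/7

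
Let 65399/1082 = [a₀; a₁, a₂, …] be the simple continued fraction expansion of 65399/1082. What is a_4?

6

65399 ÷ 1082 → quotient 60, remainder 479
1082 ÷ 479 → quotient 2, remainder 124
479 ÷ 124 → quotient 3, remainder 107
124 ÷ 107 → quotient 1, remainder 17
107 ÷ 17 → quotient 6, remainder 5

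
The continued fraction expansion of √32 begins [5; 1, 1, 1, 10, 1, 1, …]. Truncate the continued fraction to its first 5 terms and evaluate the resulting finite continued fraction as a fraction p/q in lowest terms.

a_0 = 5: 5/1
a_1 = 1: 6/1
a_2 = 1: 11/2
a_3 = 1: 17/3
a_4 = 10: 181/32

181/32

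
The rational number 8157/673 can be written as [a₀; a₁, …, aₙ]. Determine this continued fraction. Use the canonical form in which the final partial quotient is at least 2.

8157 ÷ 673 → quotient 12, remainder 81
673 ÷ 81 → quotient 8, remainder 25
81 ÷ 25 → quotient 3, remainder 6
25 ÷ 6 → quotient 4, remainder 1
6 ÷ 1 → quotient 6, remainder 0

[12; 8, 3, 4, 6]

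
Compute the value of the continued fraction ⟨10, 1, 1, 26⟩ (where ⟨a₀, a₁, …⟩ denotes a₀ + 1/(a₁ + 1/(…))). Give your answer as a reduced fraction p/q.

557/53

Build up convergents one term at a time:
a_0 = 10: 10/1
a_1 = 1: 11/1
a_2 = 1: 21/2
a_3 = 26: 557/53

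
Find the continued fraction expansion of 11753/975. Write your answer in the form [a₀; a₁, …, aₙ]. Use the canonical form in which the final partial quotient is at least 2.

[12; 18, 2, 1, 1, 10]

Run the Euclidean algorithm, recording each quotient:
⌊11753/975⌋ = 12, remainder 53
⌊975/53⌋ = 18, remainder 21
⌊53/21⌋ = 2, remainder 11
⌊21/11⌋ = 1, remainder 10
⌊11/10⌋ = 1, remainder 1
⌊10/1⌋ = 10, remainder 0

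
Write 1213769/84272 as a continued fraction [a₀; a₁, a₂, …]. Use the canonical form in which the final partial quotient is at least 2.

[14; 2, 2, 12, 1, 28, 3, 14]

Run the Euclidean algorithm, recording each quotient:
⌊1213769/84272⌋ = 14, remainder 33961
⌊84272/33961⌋ = 2, remainder 16350
⌊33961/16350⌋ = 2, remainder 1261
⌊16350/1261⌋ = 12, remainder 1218
⌊1261/1218⌋ = 1, remainder 43
⌊1218/43⌋ = 28, remainder 14
⌊43/14⌋ = 3, remainder 1
⌊14/1⌋ = 14, remainder 0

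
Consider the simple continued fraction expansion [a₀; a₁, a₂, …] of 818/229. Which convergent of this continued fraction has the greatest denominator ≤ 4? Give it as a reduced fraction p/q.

List convergents until the denominator exceeds the bound:
a_0 = 3: 3/1  (≤ bound)
a_1 = 1: 4/1  (≤ bound)
a_2 = 1: 7/2  (≤ bound)
a_3 = 2: 18/5  (> 4, stop)

7/2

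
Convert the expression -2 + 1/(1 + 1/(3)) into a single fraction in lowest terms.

-5/4

a_0 = -2: -2/1
a_1 = 1: -1/1
a_2 = 3: -5/4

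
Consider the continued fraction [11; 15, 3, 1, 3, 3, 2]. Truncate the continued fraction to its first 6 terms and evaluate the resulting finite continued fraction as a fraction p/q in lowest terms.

Use the convergent recurrence hₖ = aₖ·hₖ₋₁ + hₖ₋₂ (and likewise for the denominators kₖ):
a_0 = 11: 11/1
a_1 = 15: 166/15
a_2 = 3: 509/46
a_3 = 1: 675/61
a_4 = 3: 2534/229
a_5 = 3: 8277/748

8277/748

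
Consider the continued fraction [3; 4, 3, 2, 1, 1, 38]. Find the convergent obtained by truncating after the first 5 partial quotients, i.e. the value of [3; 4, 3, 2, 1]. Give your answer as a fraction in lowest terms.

Work from the innermost term outward:
Start with 1.
2 + 1/(1/1) = 2 + 1/1 = 3/1
3 + 1/(3/1) = 3 + 1/3 = 10/3
4 + 1/(10/3) = 4 + 3/10 = 43/10
3 + 1/(43/10) = 3 + 10/43 = 139/43

139/43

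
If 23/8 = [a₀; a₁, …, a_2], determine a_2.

7

⌊23/8⌋ = 2, remainder 7
⌊8/7⌋ = 1, remainder 1
⌊7/1⌋ = 7, remainder 0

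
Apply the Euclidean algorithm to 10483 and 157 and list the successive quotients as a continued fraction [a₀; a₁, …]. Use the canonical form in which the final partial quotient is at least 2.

⌊10483/157⌋ = 66, remainder 121
⌊157/121⌋ = 1, remainder 36
⌊121/36⌋ = 3, remainder 13
⌊36/13⌋ = 2, remainder 10
⌊13/10⌋ = 1, remainder 3
⌊10/3⌋ = 3, remainder 1
⌊3/1⌋ = 3, remainder 0

[66; 1, 3, 2, 1, 3, 3]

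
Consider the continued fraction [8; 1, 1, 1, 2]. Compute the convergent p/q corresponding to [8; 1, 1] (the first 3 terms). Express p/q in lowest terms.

a_0 = 8: 8/1
a_1 = 1: 9/1
a_2 = 1: 17/2

17/2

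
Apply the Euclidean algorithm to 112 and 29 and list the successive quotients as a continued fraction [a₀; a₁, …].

112 = 3·29 + 25, so a_0 = 3
29 = 1·25 + 4, so a_1 = 1
25 = 6·4 + 1, so a_2 = 6
4 = 4·1 + 0, so a_3 = 4

[3; 1, 6, 4]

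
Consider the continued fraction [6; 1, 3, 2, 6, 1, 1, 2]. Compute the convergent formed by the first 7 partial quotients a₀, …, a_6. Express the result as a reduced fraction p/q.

847/125

Work from the innermost term outward:
Start with 1.
1 + 1/(1/1) = 1 + 1/1 = 2/1
6 + 1/(2/1) = 6 + 1/2 = 13/2
2 + 1/(13/2) = 2 + 2/13 = 28/13
3 + 1/(28/13) = 3 + 13/28 = 97/28
1 + 1/(97/28) = 1 + 28/97 = 125/97
6 + 1/(125/97) = 6 + 97/125 = 847/125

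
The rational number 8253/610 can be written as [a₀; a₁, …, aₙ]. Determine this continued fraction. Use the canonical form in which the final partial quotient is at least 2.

[13; 1, 1, 7, 1, 35]

8253 = 13·610 + 323, so a_0 = 13
610 = 1·323 + 287, so a_1 = 1
323 = 1·287 + 36, so a_2 = 1
287 = 7·36 + 35, so a_3 = 7
36 = 1·35 + 1, so a_4 = 1
35 = 35·1 + 0, so a_5 = 35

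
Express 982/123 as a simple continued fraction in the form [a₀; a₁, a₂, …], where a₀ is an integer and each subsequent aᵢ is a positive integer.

⌊982/123⌋ = 7, remainder 121
⌊123/121⌋ = 1, remainder 2
⌊121/2⌋ = 60, remainder 1
⌊2/1⌋ = 2, remainder 0

[7; 1, 60, 2]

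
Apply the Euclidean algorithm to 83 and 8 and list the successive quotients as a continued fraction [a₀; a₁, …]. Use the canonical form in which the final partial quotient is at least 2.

[10; 2, 1, 2]

83 = 10·8 + 3, so a_0 = 10
8 = 2·3 + 2, so a_1 = 2
3 = 1·2 + 1, so a_2 = 1
2 = 2·1 + 0, so a_3 = 2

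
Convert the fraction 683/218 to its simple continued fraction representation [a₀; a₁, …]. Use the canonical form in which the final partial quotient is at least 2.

[3; 7, 1, 1, 14]

⌊683/218⌋ = 3, remainder 29
⌊218/29⌋ = 7, remainder 15
⌊29/15⌋ = 1, remainder 14
⌊15/14⌋ = 1, remainder 1
⌊14/1⌋ = 14, remainder 0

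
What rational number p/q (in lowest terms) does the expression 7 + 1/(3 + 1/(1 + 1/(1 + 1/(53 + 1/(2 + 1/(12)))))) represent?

68912/9459

a_0 = 7: 7/1
a_1 = 3: 22/3
a_2 = 1: 29/4
a_3 = 1: 51/7
a_4 = 53: 2732/375
a_5 = 2: 5515/757
a_6 = 12: 68912/9459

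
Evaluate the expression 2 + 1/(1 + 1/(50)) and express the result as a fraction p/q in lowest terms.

Build up convergents one term at a time:
a_0 = 2: 2/1
a_1 = 1: 3/1
a_2 = 50: 152/51

152/51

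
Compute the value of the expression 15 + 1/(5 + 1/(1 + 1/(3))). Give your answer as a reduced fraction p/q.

Build up convergents one term at a time:
a_0 = 15: 15/1
a_1 = 5: 76/5
a_2 = 1: 91/6
a_3 = 3: 349/23

349/23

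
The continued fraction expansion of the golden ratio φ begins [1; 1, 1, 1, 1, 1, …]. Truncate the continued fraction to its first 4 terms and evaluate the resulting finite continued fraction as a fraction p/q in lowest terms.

5/3

a_0 = 1: 1/1
a_1 = 1: 2/1
a_2 = 1: 3/2
a_3 = 1: 5/3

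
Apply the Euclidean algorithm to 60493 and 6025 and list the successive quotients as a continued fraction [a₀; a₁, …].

Repeatedly divide and take the remainder:
60493 = 10·6025 + 243, so a_0 = 10
6025 = 24·243 + 193, so a_1 = 24
243 = 1·193 + 50, so a_2 = 1
193 = 3·50 + 43, so a_3 = 3
50 = 1·43 + 7, so a_4 = 1
43 = 6·7 + 1, so a_5 = 6
7 = 7·1 + 0, so a_6 = 7

[10; 24, 1, 3, 1, 6, 7]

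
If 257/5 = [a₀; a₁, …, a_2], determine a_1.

2

Run the Euclidean algorithm, recording each quotient:
257 ÷ 5 → quotient 51, remainder 2
5 ÷ 2 → quotient 2, remainder 1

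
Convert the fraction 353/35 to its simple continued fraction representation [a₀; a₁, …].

Run the Euclidean algorithm, recording each quotient:
⌊353/35⌋ = 10, remainder 3
⌊35/3⌋ = 11, remainder 2
⌊3/2⌋ = 1, remainder 1
⌊2/1⌋ = 2, remainder 0

[10; 11, 1, 2]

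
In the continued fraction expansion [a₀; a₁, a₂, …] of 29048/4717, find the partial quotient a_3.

10

29048 ÷ 4717 → quotient 6, remainder 746
4717 ÷ 746 → quotient 6, remainder 241
746 ÷ 241 → quotient 3, remainder 23
241 ÷ 23 → quotient 10, remainder 11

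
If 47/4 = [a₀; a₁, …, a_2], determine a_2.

3

⌊47/4⌋ = 11, remainder 3
⌊4/3⌋ = 1, remainder 1
⌊3/1⌋ = 3, remainder 0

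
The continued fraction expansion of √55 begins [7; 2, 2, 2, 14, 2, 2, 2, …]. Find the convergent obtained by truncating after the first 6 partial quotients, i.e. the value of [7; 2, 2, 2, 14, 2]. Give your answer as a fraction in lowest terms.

2655/358

Work from the innermost term outward:
Start with 2.
14 + 1/(2/1) = 14 + 1/2 = 29/2
2 + 1/(29/2) = 2 + 2/29 = 60/29
2 + 1/(60/29) = 2 + 29/60 = 149/60
2 + 1/(149/60) = 2 + 60/149 = 358/149
7 + 1/(358/149) = 7 + 149/358 = 2655/358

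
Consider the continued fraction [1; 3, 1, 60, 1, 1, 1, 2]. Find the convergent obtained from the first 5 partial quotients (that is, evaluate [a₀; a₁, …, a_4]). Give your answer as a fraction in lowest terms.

309/247

Start with 1.
60 + 1/(1/1) = 60 + 1/1 = 61/1
1 + 1/(61/1) = 1 + 1/61 = 62/61
3 + 1/(62/61) = 3 + 61/62 = 247/62
1 + 1/(247/62) = 1 + 62/247 = 309/247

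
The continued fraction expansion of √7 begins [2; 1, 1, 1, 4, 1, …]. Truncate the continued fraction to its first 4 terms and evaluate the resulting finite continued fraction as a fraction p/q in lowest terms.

Use the convergent recurrence hₖ = aₖ·hₖ₋₁ + hₖ₋₂ (and likewise for the denominators kₖ):
a_0 = 2: 2/1
a_1 = 1: 3/1
a_2 = 1: 5/2
a_3 = 1: 8/3

8/3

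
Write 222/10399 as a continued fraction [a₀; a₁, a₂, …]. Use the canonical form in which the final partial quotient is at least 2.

222 ÷ 10399 → quotient 0, remainder 222
10399 ÷ 222 → quotient 46, remainder 187
222 ÷ 187 → quotient 1, remainder 35
187 ÷ 35 → quotient 5, remainder 12
35 ÷ 12 → quotient 2, remainder 11
12 ÷ 11 → quotient 1, remainder 1
11 ÷ 1 → quotient 11, remainder 0

[0; 46, 1, 5, 2, 1, 11]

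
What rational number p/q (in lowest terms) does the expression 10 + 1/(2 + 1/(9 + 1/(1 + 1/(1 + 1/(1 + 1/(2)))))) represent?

a_0 = 10: 10/1
a_1 = 2: 21/2
a_2 = 9: 199/19
a_3 = 1: 220/21
a_4 = 1: 419/40
a_5 = 1: 639/61
a_6 = 2: 1697/162

1697/162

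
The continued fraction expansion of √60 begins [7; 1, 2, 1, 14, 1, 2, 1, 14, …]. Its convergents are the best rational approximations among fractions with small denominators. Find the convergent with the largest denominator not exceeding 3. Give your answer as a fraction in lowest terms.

a_0 = 7: 7/1  (≤ bound)
a_1 = 1: 8/1  (≤ bound)
a_2 = 2: 23/3  (≤ bound)
a_3 = 1: 31/4  (> 3, stop)

23/3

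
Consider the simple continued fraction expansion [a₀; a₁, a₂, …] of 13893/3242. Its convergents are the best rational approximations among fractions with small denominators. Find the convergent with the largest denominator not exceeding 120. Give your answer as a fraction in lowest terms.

30/7

List convergents until the denominator exceeds the bound:
a_0 = 4: 4/1  (≤ bound)
a_1 = 3: 13/3  (≤ bound)
a_2 = 1: 17/4  (≤ bound)
a_3 = 1: 30/7  (≤ bound)
a_4 = 50: 1517/354  (> 120, stop)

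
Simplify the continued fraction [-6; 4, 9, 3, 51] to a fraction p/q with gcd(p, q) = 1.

Start with 51.
3 + 1/(51/1) = 3 + 1/51 = 154/51
9 + 1/(154/51) = 9 + 51/154 = 1437/154
4 + 1/(1437/154) = 4 + 154/1437 = 5902/1437
-6 + 1/(5902/1437) = -6 + 1437/5902 = -33975/5902

-33975/5902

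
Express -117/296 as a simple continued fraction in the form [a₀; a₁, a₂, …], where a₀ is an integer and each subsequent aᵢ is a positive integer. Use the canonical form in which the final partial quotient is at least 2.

⌊-117/296⌋ = -1, remainder 179
⌊296/179⌋ = 1, remainder 117
⌊179/117⌋ = 1, remainder 62
⌊117/62⌋ = 1, remainder 55
⌊62/55⌋ = 1, remainder 7
⌊55/7⌋ = 7, remainder 6
⌊7/6⌋ = 1, remainder 1
⌊6/1⌋ = 6, remainder 0

[-1; 1, 1, 1, 1, 7, 1, 6]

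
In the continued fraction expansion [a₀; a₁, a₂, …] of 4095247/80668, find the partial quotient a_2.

3

⌊4095247/80668⌋ = 50, remainder 61847
⌊80668/61847⌋ = 1, remainder 18821
⌊61847/18821⌋ = 3, remainder 5384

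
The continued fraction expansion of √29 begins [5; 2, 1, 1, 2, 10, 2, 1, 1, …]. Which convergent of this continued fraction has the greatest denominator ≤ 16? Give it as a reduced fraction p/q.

70/13

List convergents until the denominator exceeds the bound:
a_0 = 5: 5/1  (≤ bound)
a_1 = 2: 11/2  (≤ bound)
a_2 = 1: 16/3  (≤ bound)
a_3 = 1: 27/5  (≤ bound)
a_4 = 2: 70/13  (≤ bound)
a_5 = 10: 727/135  (> 16, stop)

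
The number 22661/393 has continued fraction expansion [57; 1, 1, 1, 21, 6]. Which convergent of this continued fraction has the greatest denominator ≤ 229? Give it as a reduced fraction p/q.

3748/65

a_0 = 57: 57/1  (≤ bound)
a_1 = 1: 58/1  (≤ bound)
a_2 = 1: 115/2  (≤ bound)
a_3 = 1: 173/3  (≤ bound)
a_4 = 21: 3748/65  (≤ bound)
a_5 = 6: 22661/393  (> 229, stop)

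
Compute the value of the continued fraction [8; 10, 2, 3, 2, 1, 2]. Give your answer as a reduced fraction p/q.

5238/647

Build up convergents one term at a time:
a_0 = 8: 8/1
a_1 = 10: 81/10
a_2 = 2: 170/21
a_3 = 3: 591/73
a_4 = 2: 1352/167
a_5 = 1: 1943/240
a_6 = 2: 5238/647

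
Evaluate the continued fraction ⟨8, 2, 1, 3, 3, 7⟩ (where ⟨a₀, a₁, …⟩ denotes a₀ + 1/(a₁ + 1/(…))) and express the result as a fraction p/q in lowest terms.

Build up convergents one term at a time:
a_0 = 8: 8/1
a_1 = 2: 17/2
a_2 = 1: 25/3
a_3 = 3: 92/11
a_4 = 3: 301/36
a_5 = 7: 2199/263

2199/263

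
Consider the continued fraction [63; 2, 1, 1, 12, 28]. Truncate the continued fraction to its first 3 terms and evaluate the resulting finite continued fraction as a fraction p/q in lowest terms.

Start with 1.
2 + 1/(1/1) = 2 + 1/1 = 3/1
63 + 1/(3/1) = 63 + 1/3 = 190/3

190/3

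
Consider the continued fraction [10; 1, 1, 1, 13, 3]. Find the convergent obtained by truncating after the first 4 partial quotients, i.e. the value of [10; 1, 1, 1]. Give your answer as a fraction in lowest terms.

32/3

Start with 1.
1 + 1/(1/1) = 1 + 1/1 = 2/1
1 + 1/(2/1) = 1 + 1/2 = 3/2
10 + 1/(3/2) = 10 + 2/3 = 32/3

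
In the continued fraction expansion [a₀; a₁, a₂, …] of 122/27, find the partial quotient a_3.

Apply division with remainder until the remainder is 0:
⌊122/27⌋ = 4, remainder 14
⌊27/14⌋ = 1, remainder 13
⌊14/13⌋ = 1, remainder 1
⌊13/1⌋ = 13, remainder 0

13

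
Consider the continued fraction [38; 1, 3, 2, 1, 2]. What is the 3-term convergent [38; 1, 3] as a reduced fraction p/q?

Start with 3.
1 + 1/(3/1) = 1 + 1/3 = 4/3
38 + 1/(4/3) = 38 + 3/4 = 155/4

155/4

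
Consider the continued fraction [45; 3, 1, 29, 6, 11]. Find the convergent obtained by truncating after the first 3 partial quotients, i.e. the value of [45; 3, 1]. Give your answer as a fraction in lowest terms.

Collapse the nested fraction from the inside out:
Start with 1.
3 + 1/(1/1) = 3 + 1/1 = 4/1
45 + 1/(4/1) = 45 + 1/4 = 181/4

181/4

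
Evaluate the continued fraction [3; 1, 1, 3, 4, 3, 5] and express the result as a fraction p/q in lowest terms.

Work from the innermost term outward:
Start with 5.
3 + 1/(5/1) = 3 + 1/5 = 16/5
4 + 1/(16/5) = 4 + 5/16 = 69/16
3 + 1/(69/16) = 3 + 16/69 = 223/69
1 + 1/(223/69) = 1 + 69/223 = 292/223
1 + 1/(292/223) = 1 + 223/292 = 515/292
3 + 1/(515/292) = 3 + 292/515 = 1837/515

1837/515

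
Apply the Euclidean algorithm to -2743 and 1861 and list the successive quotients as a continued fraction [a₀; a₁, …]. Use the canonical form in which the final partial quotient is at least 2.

[-2; 1, 1, 9, 10, 1, 3, 2]

⌊-2743/1861⌋ = -2, remainder 979
⌊1861/979⌋ = 1, remainder 882
⌊979/882⌋ = 1, remainder 97
⌊882/97⌋ = 9, remainder 9
⌊97/9⌋ = 10, remainder 7
⌊9/7⌋ = 1, remainder 2
⌊7/2⌋ = 3, remainder 1
⌊2/1⌋ = 2, remainder 0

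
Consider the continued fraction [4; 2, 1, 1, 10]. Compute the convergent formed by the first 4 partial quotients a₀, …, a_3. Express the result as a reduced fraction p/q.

Starting at the tail and folding back:
Start with 1.
1 + 1/(1/1) = 1 + 1/1 = 2/1
2 + 1/(2/1) = 2 + 1/2 = 5/2
4 + 1/(5/2) = 4 + 2/5 = 22/5

22/5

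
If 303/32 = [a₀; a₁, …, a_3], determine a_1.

2

⌊303/32⌋ = 9, remainder 15
⌊32/15⌋ = 2, remainder 2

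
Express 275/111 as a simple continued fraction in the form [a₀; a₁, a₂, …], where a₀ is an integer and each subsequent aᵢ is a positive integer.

⌊275/111⌋ = 2, remainder 53
⌊111/53⌋ = 2, remainder 5
⌊53/5⌋ = 10, remainder 3
⌊5/3⌋ = 1, remainder 2
⌊3/2⌋ = 1, remainder 1
⌊2/1⌋ = 2, remainder 0

[2; 2, 10, 1, 1, 2]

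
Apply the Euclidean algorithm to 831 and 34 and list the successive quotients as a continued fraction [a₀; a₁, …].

Apply division with remainder until the remainder is 0:
831 ÷ 34 → quotient 24, remainder 15
34 ÷ 15 → quotient 2, remainder 4
15 ÷ 4 → quotient 3, remainder 3
4 ÷ 3 → quotient 1, remainder 1
3 ÷ 1 → quotient 3, remainder 0

[24; 2, 3, 1, 3]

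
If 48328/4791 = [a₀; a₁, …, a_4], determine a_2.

Apply division with remainder until the remainder is 0:
48328 ÷ 4791 → quotient 10, remainder 418
4791 ÷ 418 → quotient 11, remainder 193
418 ÷ 193 → quotient 2, remainder 32

2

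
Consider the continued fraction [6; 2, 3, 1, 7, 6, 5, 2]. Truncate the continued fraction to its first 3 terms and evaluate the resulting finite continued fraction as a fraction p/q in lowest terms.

a_0 = 6: 6/1
a_1 = 2: 13/2
a_2 = 3: 45/7

45/7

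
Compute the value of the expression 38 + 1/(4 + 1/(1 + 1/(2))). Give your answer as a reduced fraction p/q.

535/14

Work from the innermost term outward:
Start with 2.
1 + 1/(2/1) = 1 + 1/2 = 3/2
4 + 1/(3/2) = 4 + 2/3 = 14/3
38 + 1/(14/3) = 38 + 3/14 = 535/14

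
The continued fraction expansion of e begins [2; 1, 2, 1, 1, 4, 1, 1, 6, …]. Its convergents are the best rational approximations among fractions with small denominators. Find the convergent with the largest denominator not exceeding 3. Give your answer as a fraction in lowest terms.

a_0 = 2: 2/1  (≤ bound)
a_1 = 1: 3/1  (≤ bound)
a_2 = 2: 8/3  (≤ bound)
a_3 = 1: 11/4  (> 3, stop)

8/3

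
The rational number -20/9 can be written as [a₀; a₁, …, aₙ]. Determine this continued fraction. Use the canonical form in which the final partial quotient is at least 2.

Run the Euclidean algorithm, recording each quotient:
⌊-20/9⌋ = -3, remainder 7
⌊9/7⌋ = 1, remainder 2
⌊7/2⌋ = 3, remainder 1
⌊2/1⌋ = 2, remainder 0

[-3; 1, 3, 2]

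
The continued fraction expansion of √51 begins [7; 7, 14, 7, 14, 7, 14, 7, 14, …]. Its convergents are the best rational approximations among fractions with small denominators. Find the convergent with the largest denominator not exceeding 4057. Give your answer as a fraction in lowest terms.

4999/700

List convergents until the denominator exceeds the bound:
a_0 = 7: 7/1  (≤ bound)
a_1 = 7: 50/7  (≤ bound)
a_2 = 14: 707/99  (≤ bound)
a_3 = 7: 4999/700  (≤ bound)
a_4 = 14: 70693/9899  (> 4057, stop)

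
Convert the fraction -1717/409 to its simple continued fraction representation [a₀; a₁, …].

[-5; 1, 4, 20, 4]

⌊-1717/409⌋ = -5, remainder 328
⌊409/328⌋ = 1, remainder 81
⌊328/81⌋ = 4, remainder 4
⌊81/4⌋ = 20, remainder 1
⌊4/1⌋ = 4, remainder 0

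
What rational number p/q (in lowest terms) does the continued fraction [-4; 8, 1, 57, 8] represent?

Start with 8.
57 + 1/(8/1) = 57 + 1/8 = 457/8
1 + 1/(457/8) = 1 + 8/457 = 465/457
8 + 1/(465/457) = 8 + 457/465 = 4177/465
-4 + 1/(4177/465) = -4 + 465/4177 = -16243/4177

-16243/4177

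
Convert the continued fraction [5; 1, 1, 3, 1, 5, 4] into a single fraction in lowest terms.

1206/217

a_0 = 5: 5/1
a_1 = 1: 6/1
a_2 = 1: 11/2
a_3 = 3: 39/7
a_4 = 1: 50/9
a_5 = 5: 289/52
a_6 = 4: 1206/217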